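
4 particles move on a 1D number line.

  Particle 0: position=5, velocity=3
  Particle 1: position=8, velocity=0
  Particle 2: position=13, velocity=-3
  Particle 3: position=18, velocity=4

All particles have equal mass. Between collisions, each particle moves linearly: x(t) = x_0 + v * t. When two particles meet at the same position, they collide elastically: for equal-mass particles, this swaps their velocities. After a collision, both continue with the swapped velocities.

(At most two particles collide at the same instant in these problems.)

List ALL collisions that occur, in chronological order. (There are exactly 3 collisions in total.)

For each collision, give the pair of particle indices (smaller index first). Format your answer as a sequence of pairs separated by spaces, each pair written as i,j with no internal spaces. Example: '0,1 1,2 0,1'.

Answer: 0,1 1,2 0,1

Derivation:
Collision at t=1: particles 0 and 1 swap velocities; positions: p0=8 p1=8 p2=10 p3=22; velocities now: v0=0 v1=3 v2=-3 v3=4
Collision at t=4/3: particles 1 and 2 swap velocities; positions: p0=8 p1=9 p2=9 p3=70/3; velocities now: v0=0 v1=-3 v2=3 v3=4
Collision at t=5/3: particles 0 and 1 swap velocities; positions: p0=8 p1=8 p2=10 p3=74/3; velocities now: v0=-3 v1=0 v2=3 v3=4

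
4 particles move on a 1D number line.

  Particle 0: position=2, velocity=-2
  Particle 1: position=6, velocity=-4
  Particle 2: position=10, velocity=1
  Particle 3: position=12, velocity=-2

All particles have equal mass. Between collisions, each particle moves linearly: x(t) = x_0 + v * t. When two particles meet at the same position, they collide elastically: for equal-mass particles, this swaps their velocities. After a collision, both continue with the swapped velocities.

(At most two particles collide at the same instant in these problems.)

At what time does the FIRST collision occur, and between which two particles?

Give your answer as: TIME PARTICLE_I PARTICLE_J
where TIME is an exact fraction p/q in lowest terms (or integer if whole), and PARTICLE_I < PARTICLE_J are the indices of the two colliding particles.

Answer: 2/3 2 3

Derivation:
Pair (0,1): pos 2,6 vel -2,-4 -> gap=4, closing at 2/unit, collide at t=2
Pair (1,2): pos 6,10 vel -4,1 -> not approaching (rel speed -5 <= 0)
Pair (2,3): pos 10,12 vel 1,-2 -> gap=2, closing at 3/unit, collide at t=2/3
Earliest collision: t=2/3 between 2 and 3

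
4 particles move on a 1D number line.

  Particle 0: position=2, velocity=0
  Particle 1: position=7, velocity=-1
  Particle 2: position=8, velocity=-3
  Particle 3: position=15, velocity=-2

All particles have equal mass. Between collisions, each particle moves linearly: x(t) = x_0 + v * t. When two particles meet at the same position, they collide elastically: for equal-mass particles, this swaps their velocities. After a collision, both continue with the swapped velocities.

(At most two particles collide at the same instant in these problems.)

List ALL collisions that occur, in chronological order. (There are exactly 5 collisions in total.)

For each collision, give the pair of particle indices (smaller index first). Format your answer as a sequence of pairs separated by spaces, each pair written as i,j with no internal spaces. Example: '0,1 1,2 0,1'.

Collision at t=1/2: particles 1 and 2 swap velocities; positions: p0=2 p1=13/2 p2=13/2 p3=14; velocities now: v0=0 v1=-3 v2=-1 v3=-2
Collision at t=2: particles 0 and 1 swap velocities; positions: p0=2 p1=2 p2=5 p3=11; velocities now: v0=-3 v1=0 v2=-1 v3=-2
Collision at t=5: particles 1 and 2 swap velocities; positions: p0=-7 p1=2 p2=2 p3=5; velocities now: v0=-3 v1=-1 v2=0 v3=-2
Collision at t=13/2: particles 2 and 3 swap velocities; positions: p0=-23/2 p1=1/2 p2=2 p3=2; velocities now: v0=-3 v1=-1 v2=-2 v3=0
Collision at t=8: particles 1 and 2 swap velocities; positions: p0=-16 p1=-1 p2=-1 p3=2; velocities now: v0=-3 v1=-2 v2=-1 v3=0

Answer: 1,2 0,1 1,2 2,3 1,2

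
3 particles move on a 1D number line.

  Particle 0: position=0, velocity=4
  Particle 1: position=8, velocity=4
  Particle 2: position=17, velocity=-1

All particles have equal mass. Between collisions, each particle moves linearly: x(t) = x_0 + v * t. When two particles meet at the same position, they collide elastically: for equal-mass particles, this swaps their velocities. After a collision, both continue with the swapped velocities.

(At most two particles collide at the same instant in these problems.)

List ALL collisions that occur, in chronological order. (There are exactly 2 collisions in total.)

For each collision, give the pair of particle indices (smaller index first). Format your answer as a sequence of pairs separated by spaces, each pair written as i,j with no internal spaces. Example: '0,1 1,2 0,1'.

Collision at t=9/5: particles 1 and 2 swap velocities; positions: p0=36/5 p1=76/5 p2=76/5; velocities now: v0=4 v1=-1 v2=4
Collision at t=17/5: particles 0 and 1 swap velocities; positions: p0=68/5 p1=68/5 p2=108/5; velocities now: v0=-1 v1=4 v2=4

Answer: 1,2 0,1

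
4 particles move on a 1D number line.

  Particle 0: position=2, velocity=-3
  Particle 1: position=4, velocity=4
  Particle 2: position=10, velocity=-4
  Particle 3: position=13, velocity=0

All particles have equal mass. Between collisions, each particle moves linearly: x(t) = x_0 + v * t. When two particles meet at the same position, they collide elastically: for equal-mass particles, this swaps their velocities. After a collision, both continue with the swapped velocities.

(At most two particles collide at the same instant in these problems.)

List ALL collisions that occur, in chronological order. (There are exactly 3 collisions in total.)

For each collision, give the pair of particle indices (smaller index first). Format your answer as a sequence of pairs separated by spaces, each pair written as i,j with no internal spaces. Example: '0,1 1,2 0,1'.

Answer: 1,2 2,3 0,1

Derivation:
Collision at t=3/4: particles 1 and 2 swap velocities; positions: p0=-1/4 p1=7 p2=7 p3=13; velocities now: v0=-3 v1=-4 v2=4 v3=0
Collision at t=9/4: particles 2 and 3 swap velocities; positions: p0=-19/4 p1=1 p2=13 p3=13; velocities now: v0=-3 v1=-4 v2=0 v3=4
Collision at t=8: particles 0 and 1 swap velocities; positions: p0=-22 p1=-22 p2=13 p3=36; velocities now: v0=-4 v1=-3 v2=0 v3=4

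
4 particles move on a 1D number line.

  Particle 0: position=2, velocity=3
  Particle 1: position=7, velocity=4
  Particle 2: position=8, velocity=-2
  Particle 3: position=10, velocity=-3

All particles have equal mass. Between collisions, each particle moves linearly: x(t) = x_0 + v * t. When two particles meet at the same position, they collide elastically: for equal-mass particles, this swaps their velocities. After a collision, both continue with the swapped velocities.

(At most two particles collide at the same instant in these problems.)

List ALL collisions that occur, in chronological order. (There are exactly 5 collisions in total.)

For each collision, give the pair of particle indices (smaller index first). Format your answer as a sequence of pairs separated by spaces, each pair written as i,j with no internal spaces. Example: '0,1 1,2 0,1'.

Collision at t=1/6: particles 1 and 2 swap velocities; positions: p0=5/2 p1=23/3 p2=23/3 p3=19/2; velocities now: v0=3 v1=-2 v2=4 v3=-3
Collision at t=3/7: particles 2 and 3 swap velocities; positions: p0=23/7 p1=50/7 p2=61/7 p3=61/7; velocities now: v0=3 v1=-2 v2=-3 v3=4
Collision at t=6/5: particles 0 and 1 swap velocities; positions: p0=28/5 p1=28/5 p2=32/5 p3=59/5; velocities now: v0=-2 v1=3 v2=-3 v3=4
Collision at t=4/3: particles 1 and 2 swap velocities; positions: p0=16/3 p1=6 p2=6 p3=37/3; velocities now: v0=-2 v1=-3 v2=3 v3=4
Collision at t=2: particles 0 and 1 swap velocities; positions: p0=4 p1=4 p2=8 p3=15; velocities now: v0=-3 v1=-2 v2=3 v3=4

Answer: 1,2 2,3 0,1 1,2 0,1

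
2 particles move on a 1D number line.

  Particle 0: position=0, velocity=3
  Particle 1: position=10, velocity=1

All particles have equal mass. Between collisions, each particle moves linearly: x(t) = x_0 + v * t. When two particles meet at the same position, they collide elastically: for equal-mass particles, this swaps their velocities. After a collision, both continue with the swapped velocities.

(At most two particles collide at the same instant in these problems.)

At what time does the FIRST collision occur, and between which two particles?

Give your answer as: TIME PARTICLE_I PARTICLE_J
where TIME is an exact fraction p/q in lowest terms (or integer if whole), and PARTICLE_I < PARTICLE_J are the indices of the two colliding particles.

Answer: 5 0 1

Derivation:
Pair (0,1): pos 0,10 vel 3,1 -> gap=10, closing at 2/unit, collide at t=5
Earliest collision: t=5 between 0 and 1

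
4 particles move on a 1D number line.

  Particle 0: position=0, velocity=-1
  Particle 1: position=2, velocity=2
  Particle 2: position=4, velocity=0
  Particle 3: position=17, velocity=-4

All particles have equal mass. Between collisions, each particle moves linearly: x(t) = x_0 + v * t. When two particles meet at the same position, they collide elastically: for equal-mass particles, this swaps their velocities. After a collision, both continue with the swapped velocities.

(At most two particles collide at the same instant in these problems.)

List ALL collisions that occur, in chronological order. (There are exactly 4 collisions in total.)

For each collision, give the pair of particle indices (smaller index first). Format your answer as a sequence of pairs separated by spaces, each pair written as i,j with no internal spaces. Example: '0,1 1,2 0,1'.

Collision at t=1: particles 1 and 2 swap velocities; positions: p0=-1 p1=4 p2=4 p3=13; velocities now: v0=-1 v1=0 v2=2 v3=-4
Collision at t=5/2: particles 2 and 3 swap velocities; positions: p0=-5/2 p1=4 p2=7 p3=7; velocities now: v0=-1 v1=0 v2=-4 v3=2
Collision at t=13/4: particles 1 and 2 swap velocities; positions: p0=-13/4 p1=4 p2=4 p3=17/2; velocities now: v0=-1 v1=-4 v2=0 v3=2
Collision at t=17/3: particles 0 and 1 swap velocities; positions: p0=-17/3 p1=-17/3 p2=4 p3=40/3; velocities now: v0=-4 v1=-1 v2=0 v3=2

Answer: 1,2 2,3 1,2 0,1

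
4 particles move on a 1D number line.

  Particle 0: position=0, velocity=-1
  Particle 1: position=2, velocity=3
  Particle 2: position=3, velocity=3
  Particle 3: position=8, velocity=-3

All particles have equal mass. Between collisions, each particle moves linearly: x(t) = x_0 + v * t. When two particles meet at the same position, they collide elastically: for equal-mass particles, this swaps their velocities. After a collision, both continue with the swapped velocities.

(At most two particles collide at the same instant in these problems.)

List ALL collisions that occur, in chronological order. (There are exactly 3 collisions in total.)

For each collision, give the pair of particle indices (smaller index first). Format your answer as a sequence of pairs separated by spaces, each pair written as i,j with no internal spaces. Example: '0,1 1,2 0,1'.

Answer: 2,3 1,2 0,1

Derivation:
Collision at t=5/6: particles 2 and 3 swap velocities; positions: p0=-5/6 p1=9/2 p2=11/2 p3=11/2; velocities now: v0=-1 v1=3 v2=-3 v3=3
Collision at t=1: particles 1 and 2 swap velocities; positions: p0=-1 p1=5 p2=5 p3=6; velocities now: v0=-1 v1=-3 v2=3 v3=3
Collision at t=4: particles 0 and 1 swap velocities; positions: p0=-4 p1=-4 p2=14 p3=15; velocities now: v0=-3 v1=-1 v2=3 v3=3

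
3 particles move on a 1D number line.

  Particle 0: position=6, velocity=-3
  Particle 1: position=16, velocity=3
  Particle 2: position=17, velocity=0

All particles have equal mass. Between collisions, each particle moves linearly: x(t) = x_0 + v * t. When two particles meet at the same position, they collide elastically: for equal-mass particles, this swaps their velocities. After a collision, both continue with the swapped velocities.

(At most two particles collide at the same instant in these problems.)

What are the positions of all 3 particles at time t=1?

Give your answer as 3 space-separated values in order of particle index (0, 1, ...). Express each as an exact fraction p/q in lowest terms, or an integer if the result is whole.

Answer: 3 17 19

Derivation:
Collision at t=1/3: particles 1 and 2 swap velocities; positions: p0=5 p1=17 p2=17; velocities now: v0=-3 v1=0 v2=3
Advance to t=1 (no further collisions before then); velocities: v0=-3 v1=0 v2=3; positions = 3 17 19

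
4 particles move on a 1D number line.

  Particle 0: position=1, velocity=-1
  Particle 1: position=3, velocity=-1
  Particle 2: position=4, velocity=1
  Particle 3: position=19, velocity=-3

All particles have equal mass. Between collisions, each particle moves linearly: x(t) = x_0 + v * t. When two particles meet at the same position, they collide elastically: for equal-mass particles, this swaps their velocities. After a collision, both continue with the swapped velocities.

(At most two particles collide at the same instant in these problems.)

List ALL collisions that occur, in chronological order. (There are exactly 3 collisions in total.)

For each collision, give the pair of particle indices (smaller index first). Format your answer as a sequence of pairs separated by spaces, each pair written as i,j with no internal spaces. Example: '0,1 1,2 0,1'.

Answer: 2,3 1,2 0,1

Derivation:
Collision at t=15/4: particles 2 and 3 swap velocities; positions: p0=-11/4 p1=-3/4 p2=31/4 p3=31/4; velocities now: v0=-1 v1=-1 v2=-3 v3=1
Collision at t=8: particles 1 and 2 swap velocities; positions: p0=-7 p1=-5 p2=-5 p3=12; velocities now: v0=-1 v1=-3 v2=-1 v3=1
Collision at t=9: particles 0 and 1 swap velocities; positions: p0=-8 p1=-8 p2=-6 p3=13; velocities now: v0=-3 v1=-1 v2=-1 v3=1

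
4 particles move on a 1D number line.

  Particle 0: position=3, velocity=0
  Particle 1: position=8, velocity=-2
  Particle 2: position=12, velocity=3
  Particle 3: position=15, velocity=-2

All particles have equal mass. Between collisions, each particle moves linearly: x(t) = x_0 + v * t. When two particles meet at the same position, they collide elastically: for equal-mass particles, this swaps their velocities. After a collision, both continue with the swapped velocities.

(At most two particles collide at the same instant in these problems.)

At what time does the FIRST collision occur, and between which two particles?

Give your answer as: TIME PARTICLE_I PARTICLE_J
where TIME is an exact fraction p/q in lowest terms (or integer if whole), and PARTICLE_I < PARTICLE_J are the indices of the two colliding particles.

Answer: 3/5 2 3

Derivation:
Pair (0,1): pos 3,8 vel 0,-2 -> gap=5, closing at 2/unit, collide at t=5/2
Pair (1,2): pos 8,12 vel -2,3 -> not approaching (rel speed -5 <= 0)
Pair (2,3): pos 12,15 vel 3,-2 -> gap=3, closing at 5/unit, collide at t=3/5
Earliest collision: t=3/5 between 2 and 3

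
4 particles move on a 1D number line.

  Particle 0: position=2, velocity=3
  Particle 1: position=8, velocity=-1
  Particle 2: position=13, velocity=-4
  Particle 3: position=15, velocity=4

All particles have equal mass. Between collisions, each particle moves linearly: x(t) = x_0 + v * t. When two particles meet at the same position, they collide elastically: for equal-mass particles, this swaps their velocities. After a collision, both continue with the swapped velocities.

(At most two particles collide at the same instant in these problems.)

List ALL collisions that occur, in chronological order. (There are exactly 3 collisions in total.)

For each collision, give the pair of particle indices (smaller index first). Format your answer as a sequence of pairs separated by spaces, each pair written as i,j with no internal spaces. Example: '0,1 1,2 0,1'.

Answer: 0,1 1,2 0,1

Derivation:
Collision at t=3/2: particles 0 and 1 swap velocities; positions: p0=13/2 p1=13/2 p2=7 p3=21; velocities now: v0=-1 v1=3 v2=-4 v3=4
Collision at t=11/7: particles 1 and 2 swap velocities; positions: p0=45/7 p1=47/7 p2=47/7 p3=149/7; velocities now: v0=-1 v1=-4 v2=3 v3=4
Collision at t=5/3: particles 0 and 1 swap velocities; positions: p0=19/3 p1=19/3 p2=7 p3=65/3; velocities now: v0=-4 v1=-1 v2=3 v3=4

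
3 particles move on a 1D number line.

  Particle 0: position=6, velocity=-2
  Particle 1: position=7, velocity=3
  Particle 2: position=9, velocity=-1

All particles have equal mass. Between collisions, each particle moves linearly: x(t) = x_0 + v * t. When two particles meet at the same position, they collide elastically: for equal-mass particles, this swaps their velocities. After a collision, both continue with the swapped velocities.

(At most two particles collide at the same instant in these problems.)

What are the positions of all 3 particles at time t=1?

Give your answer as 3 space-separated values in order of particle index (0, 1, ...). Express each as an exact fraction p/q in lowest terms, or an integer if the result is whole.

Answer: 4 8 10

Derivation:
Collision at t=1/2: particles 1 and 2 swap velocities; positions: p0=5 p1=17/2 p2=17/2; velocities now: v0=-2 v1=-1 v2=3
Advance to t=1 (no further collisions before then); velocities: v0=-2 v1=-1 v2=3; positions = 4 8 10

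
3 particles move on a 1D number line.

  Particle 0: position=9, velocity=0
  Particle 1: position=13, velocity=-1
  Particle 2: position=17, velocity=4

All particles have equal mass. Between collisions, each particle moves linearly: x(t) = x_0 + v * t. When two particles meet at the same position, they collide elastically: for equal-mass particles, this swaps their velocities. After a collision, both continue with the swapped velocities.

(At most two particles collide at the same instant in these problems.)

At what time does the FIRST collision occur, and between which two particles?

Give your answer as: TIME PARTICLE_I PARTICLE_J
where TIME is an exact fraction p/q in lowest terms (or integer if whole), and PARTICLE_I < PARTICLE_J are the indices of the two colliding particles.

Pair (0,1): pos 9,13 vel 0,-1 -> gap=4, closing at 1/unit, collide at t=4
Pair (1,2): pos 13,17 vel -1,4 -> not approaching (rel speed -5 <= 0)
Earliest collision: t=4 between 0 and 1

Answer: 4 0 1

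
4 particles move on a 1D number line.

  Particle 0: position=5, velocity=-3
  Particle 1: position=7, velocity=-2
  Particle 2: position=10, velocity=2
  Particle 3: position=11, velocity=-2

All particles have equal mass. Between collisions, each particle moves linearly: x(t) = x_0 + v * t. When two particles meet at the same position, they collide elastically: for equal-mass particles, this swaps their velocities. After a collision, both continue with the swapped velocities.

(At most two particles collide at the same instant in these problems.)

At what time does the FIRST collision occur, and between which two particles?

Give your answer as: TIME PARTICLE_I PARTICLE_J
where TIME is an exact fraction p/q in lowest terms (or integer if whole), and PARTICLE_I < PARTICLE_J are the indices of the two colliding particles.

Pair (0,1): pos 5,7 vel -3,-2 -> not approaching (rel speed -1 <= 0)
Pair (1,2): pos 7,10 vel -2,2 -> not approaching (rel speed -4 <= 0)
Pair (2,3): pos 10,11 vel 2,-2 -> gap=1, closing at 4/unit, collide at t=1/4
Earliest collision: t=1/4 between 2 and 3

Answer: 1/4 2 3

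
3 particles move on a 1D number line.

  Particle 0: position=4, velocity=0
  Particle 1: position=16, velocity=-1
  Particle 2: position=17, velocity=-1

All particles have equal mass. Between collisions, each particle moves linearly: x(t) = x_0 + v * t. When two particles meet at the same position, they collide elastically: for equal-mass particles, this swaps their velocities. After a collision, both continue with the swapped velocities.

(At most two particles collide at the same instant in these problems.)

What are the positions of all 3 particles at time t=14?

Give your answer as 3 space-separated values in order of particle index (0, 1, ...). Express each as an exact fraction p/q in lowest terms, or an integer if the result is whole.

Collision at t=12: particles 0 and 1 swap velocities; positions: p0=4 p1=4 p2=5; velocities now: v0=-1 v1=0 v2=-1
Collision at t=13: particles 1 and 2 swap velocities; positions: p0=3 p1=4 p2=4; velocities now: v0=-1 v1=-1 v2=0
Advance to t=14 (no further collisions before then); velocities: v0=-1 v1=-1 v2=0; positions = 2 3 4

Answer: 2 3 4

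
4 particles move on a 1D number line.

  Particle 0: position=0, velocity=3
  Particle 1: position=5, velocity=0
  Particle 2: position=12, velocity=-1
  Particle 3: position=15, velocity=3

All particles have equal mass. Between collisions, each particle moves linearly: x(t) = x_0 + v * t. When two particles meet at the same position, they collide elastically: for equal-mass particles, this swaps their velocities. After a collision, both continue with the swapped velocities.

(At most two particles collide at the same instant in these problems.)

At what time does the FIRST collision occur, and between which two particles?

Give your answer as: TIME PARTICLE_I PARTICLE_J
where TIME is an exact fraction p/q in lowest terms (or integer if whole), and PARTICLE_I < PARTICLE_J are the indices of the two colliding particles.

Answer: 5/3 0 1

Derivation:
Pair (0,1): pos 0,5 vel 3,0 -> gap=5, closing at 3/unit, collide at t=5/3
Pair (1,2): pos 5,12 vel 0,-1 -> gap=7, closing at 1/unit, collide at t=7
Pair (2,3): pos 12,15 vel -1,3 -> not approaching (rel speed -4 <= 0)
Earliest collision: t=5/3 between 0 and 1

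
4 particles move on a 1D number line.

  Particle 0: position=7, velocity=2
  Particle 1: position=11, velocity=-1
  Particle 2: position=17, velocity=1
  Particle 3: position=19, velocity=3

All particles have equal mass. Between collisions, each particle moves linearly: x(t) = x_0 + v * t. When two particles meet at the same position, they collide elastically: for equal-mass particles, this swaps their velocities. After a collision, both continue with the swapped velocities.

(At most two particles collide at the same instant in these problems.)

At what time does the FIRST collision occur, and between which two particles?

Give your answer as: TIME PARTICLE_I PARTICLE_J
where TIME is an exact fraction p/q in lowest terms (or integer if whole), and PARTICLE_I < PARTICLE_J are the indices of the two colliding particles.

Answer: 4/3 0 1

Derivation:
Pair (0,1): pos 7,11 vel 2,-1 -> gap=4, closing at 3/unit, collide at t=4/3
Pair (1,2): pos 11,17 vel -1,1 -> not approaching (rel speed -2 <= 0)
Pair (2,3): pos 17,19 vel 1,3 -> not approaching (rel speed -2 <= 0)
Earliest collision: t=4/3 between 0 and 1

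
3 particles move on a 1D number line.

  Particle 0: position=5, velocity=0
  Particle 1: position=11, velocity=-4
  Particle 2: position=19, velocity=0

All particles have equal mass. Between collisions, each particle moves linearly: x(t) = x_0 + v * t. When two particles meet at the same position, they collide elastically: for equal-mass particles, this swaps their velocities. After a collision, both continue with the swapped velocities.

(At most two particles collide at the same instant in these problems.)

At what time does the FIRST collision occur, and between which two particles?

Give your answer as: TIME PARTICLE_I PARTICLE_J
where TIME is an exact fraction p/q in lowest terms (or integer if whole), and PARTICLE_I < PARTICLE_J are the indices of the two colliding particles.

Pair (0,1): pos 5,11 vel 0,-4 -> gap=6, closing at 4/unit, collide at t=3/2
Pair (1,2): pos 11,19 vel -4,0 -> not approaching (rel speed -4 <= 0)
Earliest collision: t=3/2 between 0 and 1

Answer: 3/2 0 1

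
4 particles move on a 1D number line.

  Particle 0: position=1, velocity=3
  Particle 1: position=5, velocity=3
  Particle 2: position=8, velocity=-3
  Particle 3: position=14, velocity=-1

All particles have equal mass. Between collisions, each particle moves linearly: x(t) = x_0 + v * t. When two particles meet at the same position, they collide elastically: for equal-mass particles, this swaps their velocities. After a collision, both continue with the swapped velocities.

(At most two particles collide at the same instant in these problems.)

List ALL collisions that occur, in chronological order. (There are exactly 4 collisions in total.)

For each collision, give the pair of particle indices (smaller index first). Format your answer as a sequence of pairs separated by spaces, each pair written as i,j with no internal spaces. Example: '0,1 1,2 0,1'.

Collision at t=1/2: particles 1 and 2 swap velocities; positions: p0=5/2 p1=13/2 p2=13/2 p3=27/2; velocities now: v0=3 v1=-3 v2=3 v3=-1
Collision at t=7/6: particles 0 and 1 swap velocities; positions: p0=9/2 p1=9/2 p2=17/2 p3=77/6; velocities now: v0=-3 v1=3 v2=3 v3=-1
Collision at t=9/4: particles 2 and 3 swap velocities; positions: p0=5/4 p1=31/4 p2=47/4 p3=47/4; velocities now: v0=-3 v1=3 v2=-1 v3=3
Collision at t=13/4: particles 1 and 2 swap velocities; positions: p0=-7/4 p1=43/4 p2=43/4 p3=59/4; velocities now: v0=-3 v1=-1 v2=3 v3=3

Answer: 1,2 0,1 2,3 1,2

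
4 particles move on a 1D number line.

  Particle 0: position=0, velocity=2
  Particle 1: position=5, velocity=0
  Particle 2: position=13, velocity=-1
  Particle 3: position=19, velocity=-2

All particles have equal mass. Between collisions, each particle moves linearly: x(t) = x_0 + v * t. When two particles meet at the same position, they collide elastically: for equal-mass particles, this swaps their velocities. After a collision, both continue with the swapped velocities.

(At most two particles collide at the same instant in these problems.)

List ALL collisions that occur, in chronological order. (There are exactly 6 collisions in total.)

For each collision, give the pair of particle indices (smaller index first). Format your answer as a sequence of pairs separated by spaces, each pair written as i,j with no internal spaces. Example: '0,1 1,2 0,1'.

Answer: 0,1 1,2 2,3 1,2 0,1 1,2

Derivation:
Collision at t=5/2: particles 0 and 1 swap velocities; positions: p0=5 p1=5 p2=21/2 p3=14; velocities now: v0=0 v1=2 v2=-1 v3=-2
Collision at t=13/3: particles 1 and 2 swap velocities; positions: p0=5 p1=26/3 p2=26/3 p3=31/3; velocities now: v0=0 v1=-1 v2=2 v3=-2
Collision at t=19/4: particles 2 and 3 swap velocities; positions: p0=5 p1=33/4 p2=19/2 p3=19/2; velocities now: v0=0 v1=-1 v2=-2 v3=2
Collision at t=6: particles 1 and 2 swap velocities; positions: p0=5 p1=7 p2=7 p3=12; velocities now: v0=0 v1=-2 v2=-1 v3=2
Collision at t=7: particles 0 and 1 swap velocities; positions: p0=5 p1=5 p2=6 p3=14; velocities now: v0=-2 v1=0 v2=-1 v3=2
Collision at t=8: particles 1 and 2 swap velocities; positions: p0=3 p1=5 p2=5 p3=16; velocities now: v0=-2 v1=-1 v2=0 v3=2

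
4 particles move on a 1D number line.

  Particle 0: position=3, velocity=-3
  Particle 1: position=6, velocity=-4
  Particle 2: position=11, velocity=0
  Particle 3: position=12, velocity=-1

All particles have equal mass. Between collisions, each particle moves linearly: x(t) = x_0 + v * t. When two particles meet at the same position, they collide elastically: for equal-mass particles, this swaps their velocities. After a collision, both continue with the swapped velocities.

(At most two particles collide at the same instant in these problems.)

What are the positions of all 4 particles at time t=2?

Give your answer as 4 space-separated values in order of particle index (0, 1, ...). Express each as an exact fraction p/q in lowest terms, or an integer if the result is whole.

Collision at t=1: particles 2 and 3 swap velocities; positions: p0=0 p1=2 p2=11 p3=11; velocities now: v0=-3 v1=-4 v2=-1 v3=0
Advance to t=2 (no further collisions before then); velocities: v0=-3 v1=-4 v2=-1 v3=0; positions = -3 -2 10 11

Answer: -3 -2 10 11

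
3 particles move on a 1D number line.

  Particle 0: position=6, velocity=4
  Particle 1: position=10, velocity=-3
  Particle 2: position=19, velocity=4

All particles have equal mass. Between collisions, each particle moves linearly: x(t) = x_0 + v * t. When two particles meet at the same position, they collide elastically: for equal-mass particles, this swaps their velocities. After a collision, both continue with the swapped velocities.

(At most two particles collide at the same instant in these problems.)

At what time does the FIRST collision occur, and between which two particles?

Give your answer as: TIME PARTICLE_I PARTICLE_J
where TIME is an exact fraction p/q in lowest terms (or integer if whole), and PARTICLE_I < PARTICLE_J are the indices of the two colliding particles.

Pair (0,1): pos 6,10 vel 4,-3 -> gap=4, closing at 7/unit, collide at t=4/7
Pair (1,2): pos 10,19 vel -3,4 -> not approaching (rel speed -7 <= 0)
Earliest collision: t=4/7 between 0 and 1

Answer: 4/7 0 1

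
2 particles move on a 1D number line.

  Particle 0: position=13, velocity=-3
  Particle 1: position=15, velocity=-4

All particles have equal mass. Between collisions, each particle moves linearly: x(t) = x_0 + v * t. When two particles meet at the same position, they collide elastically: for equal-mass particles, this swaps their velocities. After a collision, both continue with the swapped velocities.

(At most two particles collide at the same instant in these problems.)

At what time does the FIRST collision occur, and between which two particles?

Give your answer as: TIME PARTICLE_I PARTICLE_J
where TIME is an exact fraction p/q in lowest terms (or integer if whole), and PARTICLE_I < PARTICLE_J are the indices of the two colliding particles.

Answer: 2 0 1

Derivation:
Pair (0,1): pos 13,15 vel -3,-4 -> gap=2, closing at 1/unit, collide at t=2
Earliest collision: t=2 between 0 and 1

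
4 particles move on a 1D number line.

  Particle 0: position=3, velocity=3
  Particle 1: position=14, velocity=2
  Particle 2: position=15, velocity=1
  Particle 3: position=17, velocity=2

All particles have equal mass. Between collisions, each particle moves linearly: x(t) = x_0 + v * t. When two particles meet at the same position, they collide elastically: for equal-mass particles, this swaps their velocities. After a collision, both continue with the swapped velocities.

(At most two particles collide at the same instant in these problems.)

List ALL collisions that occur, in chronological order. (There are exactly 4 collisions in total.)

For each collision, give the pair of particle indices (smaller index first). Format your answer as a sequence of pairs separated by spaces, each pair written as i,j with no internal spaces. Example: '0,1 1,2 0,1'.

Collision at t=1: particles 1 and 2 swap velocities; positions: p0=6 p1=16 p2=16 p3=19; velocities now: v0=3 v1=1 v2=2 v3=2
Collision at t=6: particles 0 and 1 swap velocities; positions: p0=21 p1=21 p2=26 p3=29; velocities now: v0=1 v1=3 v2=2 v3=2
Collision at t=11: particles 1 and 2 swap velocities; positions: p0=26 p1=36 p2=36 p3=39; velocities now: v0=1 v1=2 v2=3 v3=2
Collision at t=14: particles 2 and 3 swap velocities; positions: p0=29 p1=42 p2=45 p3=45; velocities now: v0=1 v1=2 v2=2 v3=3

Answer: 1,2 0,1 1,2 2,3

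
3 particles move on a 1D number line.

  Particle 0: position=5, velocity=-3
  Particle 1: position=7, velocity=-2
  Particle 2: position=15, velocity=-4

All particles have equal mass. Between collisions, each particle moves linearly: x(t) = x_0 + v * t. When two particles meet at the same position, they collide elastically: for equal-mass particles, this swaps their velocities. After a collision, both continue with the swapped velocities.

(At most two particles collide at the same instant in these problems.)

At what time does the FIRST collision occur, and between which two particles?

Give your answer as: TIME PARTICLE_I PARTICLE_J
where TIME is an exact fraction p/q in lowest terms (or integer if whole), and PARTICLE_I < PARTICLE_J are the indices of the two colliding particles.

Answer: 4 1 2

Derivation:
Pair (0,1): pos 5,7 vel -3,-2 -> not approaching (rel speed -1 <= 0)
Pair (1,2): pos 7,15 vel -2,-4 -> gap=8, closing at 2/unit, collide at t=4
Earliest collision: t=4 between 1 and 2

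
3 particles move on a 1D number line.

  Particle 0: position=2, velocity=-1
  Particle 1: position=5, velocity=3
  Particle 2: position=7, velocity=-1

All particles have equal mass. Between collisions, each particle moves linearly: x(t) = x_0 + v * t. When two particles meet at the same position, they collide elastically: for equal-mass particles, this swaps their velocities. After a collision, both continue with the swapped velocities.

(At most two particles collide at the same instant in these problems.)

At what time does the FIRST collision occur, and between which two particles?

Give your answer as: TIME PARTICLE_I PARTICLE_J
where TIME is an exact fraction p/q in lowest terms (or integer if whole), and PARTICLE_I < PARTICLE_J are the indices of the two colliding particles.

Pair (0,1): pos 2,5 vel -1,3 -> not approaching (rel speed -4 <= 0)
Pair (1,2): pos 5,7 vel 3,-1 -> gap=2, closing at 4/unit, collide at t=1/2
Earliest collision: t=1/2 between 1 and 2

Answer: 1/2 1 2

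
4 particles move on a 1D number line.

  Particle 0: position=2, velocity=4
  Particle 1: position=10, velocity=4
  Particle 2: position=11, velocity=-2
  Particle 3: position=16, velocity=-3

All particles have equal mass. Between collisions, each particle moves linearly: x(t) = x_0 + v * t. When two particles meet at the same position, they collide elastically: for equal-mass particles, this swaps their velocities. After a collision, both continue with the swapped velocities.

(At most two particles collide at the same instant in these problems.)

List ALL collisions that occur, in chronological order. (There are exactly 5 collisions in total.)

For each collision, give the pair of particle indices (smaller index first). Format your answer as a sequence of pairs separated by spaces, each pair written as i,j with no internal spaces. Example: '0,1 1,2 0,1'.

Answer: 1,2 2,3 0,1 1,2 0,1

Derivation:
Collision at t=1/6: particles 1 and 2 swap velocities; positions: p0=8/3 p1=32/3 p2=32/3 p3=31/2; velocities now: v0=4 v1=-2 v2=4 v3=-3
Collision at t=6/7: particles 2 and 3 swap velocities; positions: p0=38/7 p1=65/7 p2=94/7 p3=94/7; velocities now: v0=4 v1=-2 v2=-3 v3=4
Collision at t=3/2: particles 0 and 1 swap velocities; positions: p0=8 p1=8 p2=23/2 p3=16; velocities now: v0=-2 v1=4 v2=-3 v3=4
Collision at t=2: particles 1 and 2 swap velocities; positions: p0=7 p1=10 p2=10 p3=18; velocities now: v0=-2 v1=-3 v2=4 v3=4
Collision at t=5: particles 0 and 1 swap velocities; positions: p0=1 p1=1 p2=22 p3=30; velocities now: v0=-3 v1=-2 v2=4 v3=4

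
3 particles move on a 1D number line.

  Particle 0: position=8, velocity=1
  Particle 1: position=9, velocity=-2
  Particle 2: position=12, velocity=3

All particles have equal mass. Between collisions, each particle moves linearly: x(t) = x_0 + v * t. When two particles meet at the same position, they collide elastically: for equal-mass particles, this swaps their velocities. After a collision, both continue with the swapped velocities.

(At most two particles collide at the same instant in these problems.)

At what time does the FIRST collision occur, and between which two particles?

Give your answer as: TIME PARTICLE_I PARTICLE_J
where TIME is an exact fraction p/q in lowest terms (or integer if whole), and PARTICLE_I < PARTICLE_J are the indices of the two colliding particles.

Pair (0,1): pos 8,9 vel 1,-2 -> gap=1, closing at 3/unit, collide at t=1/3
Pair (1,2): pos 9,12 vel -2,3 -> not approaching (rel speed -5 <= 0)
Earliest collision: t=1/3 between 0 and 1

Answer: 1/3 0 1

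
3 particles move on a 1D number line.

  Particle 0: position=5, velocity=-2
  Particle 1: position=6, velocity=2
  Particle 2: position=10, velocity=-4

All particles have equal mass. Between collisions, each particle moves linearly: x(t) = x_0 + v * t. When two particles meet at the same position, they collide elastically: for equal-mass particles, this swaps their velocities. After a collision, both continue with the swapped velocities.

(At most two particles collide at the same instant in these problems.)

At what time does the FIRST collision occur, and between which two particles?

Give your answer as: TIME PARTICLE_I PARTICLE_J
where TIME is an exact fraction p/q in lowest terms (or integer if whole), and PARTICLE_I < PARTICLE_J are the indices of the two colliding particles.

Pair (0,1): pos 5,6 vel -2,2 -> not approaching (rel speed -4 <= 0)
Pair (1,2): pos 6,10 vel 2,-4 -> gap=4, closing at 6/unit, collide at t=2/3
Earliest collision: t=2/3 between 1 and 2

Answer: 2/3 1 2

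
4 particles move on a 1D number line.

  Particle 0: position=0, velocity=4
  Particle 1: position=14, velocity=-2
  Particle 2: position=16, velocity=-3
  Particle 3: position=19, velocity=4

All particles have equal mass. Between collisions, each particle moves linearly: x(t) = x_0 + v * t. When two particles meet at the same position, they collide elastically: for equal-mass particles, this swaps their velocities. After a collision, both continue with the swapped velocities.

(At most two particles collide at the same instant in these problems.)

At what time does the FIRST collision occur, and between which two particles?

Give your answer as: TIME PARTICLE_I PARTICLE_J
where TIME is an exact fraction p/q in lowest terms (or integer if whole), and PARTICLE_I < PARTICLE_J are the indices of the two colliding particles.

Answer: 2 1 2

Derivation:
Pair (0,1): pos 0,14 vel 4,-2 -> gap=14, closing at 6/unit, collide at t=7/3
Pair (1,2): pos 14,16 vel -2,-3 -> gap=2, closing at 1/unit, collide at t=2
Pair (2,3): pos 16,19 vel -3,4 -> not approaching (rel speed -7 <= 0)
Earliest collision: t=2 between 1 and 2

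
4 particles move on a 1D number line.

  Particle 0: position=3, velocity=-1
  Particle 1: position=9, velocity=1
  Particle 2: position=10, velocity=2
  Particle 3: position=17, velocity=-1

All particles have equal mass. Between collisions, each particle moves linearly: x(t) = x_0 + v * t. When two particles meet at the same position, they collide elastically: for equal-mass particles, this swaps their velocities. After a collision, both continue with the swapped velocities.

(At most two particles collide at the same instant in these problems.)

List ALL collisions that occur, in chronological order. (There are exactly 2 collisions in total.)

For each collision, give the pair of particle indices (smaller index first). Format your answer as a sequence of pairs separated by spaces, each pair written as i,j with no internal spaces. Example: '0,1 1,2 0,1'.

Collision at t=7/3: particles 2 and 3 swap velocities; positions: p0=2/3 p1=34/3 p2=44/3 p3=44/3; velocities now: v0=-1 v1=1 v2=-1 v3=2
Collision at t=4: particles 1 and 2 swap velocities; positions: p0=-1 p1=13 p2=13 p3=18; velocities now: v0=-1 v1=-1 v2=1 v3=2

Answer: 2,3 1,2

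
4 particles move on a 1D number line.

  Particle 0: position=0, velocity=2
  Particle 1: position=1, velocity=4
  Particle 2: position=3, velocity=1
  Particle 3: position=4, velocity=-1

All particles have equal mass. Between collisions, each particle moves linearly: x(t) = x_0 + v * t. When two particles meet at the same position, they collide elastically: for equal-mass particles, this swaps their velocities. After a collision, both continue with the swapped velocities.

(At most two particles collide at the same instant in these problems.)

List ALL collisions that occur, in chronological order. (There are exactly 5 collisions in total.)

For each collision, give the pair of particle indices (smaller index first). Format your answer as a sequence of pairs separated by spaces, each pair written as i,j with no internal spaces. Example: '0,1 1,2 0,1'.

Collision at t=1/2: particles 2 and 3 swap velocities; positions: p0=1 p1=3 p2=7/2 p3=7/2; velocities now: v0=2 v1=4 v2=-1 v3=1
Collision at t=3/5: particles 1 and 2 swap velocities; positions: p0=6/5 p1=17/5 p2=17/5 p3=18/5; velocities now: v0=2 v1=-1 v2=4 v3=1
Collision at t=2/3: particles 2 and 3 swap velocities; positions: p0=4/3 p1=10/3 p2=11/3 p3=11/3; velocities now: v0=2 v1=-1 v2=1 v3=4
Collision at t=4/3: particles 0 and 1 swap velocities; positions: p0=8/3 p1=8/3 p2=13/3 p3=19/3; velocities now: v0=-1 v1=2 v2=1 v3=4
Collision at t=3: particles 1 and 2 swap velocities; positions: p0=1 p1=6 p2=6 p3=13; velocities now: v0=-1 v1=1 v2=2 v3=4

Answer: 2,3 1,2 2,3 0,1 1,2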